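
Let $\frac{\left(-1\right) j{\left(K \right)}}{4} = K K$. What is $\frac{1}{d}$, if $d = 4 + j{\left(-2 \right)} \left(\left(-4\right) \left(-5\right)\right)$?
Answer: $- \frac{1}{316} \approx -0.0031646$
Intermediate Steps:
$j{\left(K \right)} = - 4 K^{2}$ ($j{\left(K \right)} = - 4 K K = - 4 K^{2}$)
$d = -316$ ($d = 4 + - 4 \left(-2\right)^{2} \left(\left(-4\right) \left(-5\right)\right) = 4 + \left(-4\right) 4 \cdot 20 = 4 - 320 = -316$)
$\frac{1}{d} = \frac{1}{-316} = - \frac{1}{316}$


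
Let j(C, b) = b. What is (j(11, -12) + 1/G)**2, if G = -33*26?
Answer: 106028209/736164 ≈ 144.03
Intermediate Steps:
G = -858
(j(11, -12) + 1/G)**2 = (-12 + 1/(-858))**2 = (-12 - 1/858)**2 = (-10297/858)**2 = 106028209/736164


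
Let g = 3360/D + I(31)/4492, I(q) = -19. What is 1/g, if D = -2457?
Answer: -525564/720943 ≈ -0.72900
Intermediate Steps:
g = -720943/525564 (g = 3360/(-2457) - 19/4492 = 3360*(-1/2457) - 19*1/4492 = -160/117 - 19/4492 = -720943/525564 ≈ -1.3718)
1/g = 1/(-720943/525564) = -525564/720943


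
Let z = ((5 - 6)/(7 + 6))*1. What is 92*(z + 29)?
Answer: 34592/13 ≈ 2660.9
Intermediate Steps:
z = -1/13 (z = -1/13*1 = -1/13 ≈ -0.076923)
92*(z + 29) = 92*(-1/13 + 29) = 92*(376/13) = 34592/13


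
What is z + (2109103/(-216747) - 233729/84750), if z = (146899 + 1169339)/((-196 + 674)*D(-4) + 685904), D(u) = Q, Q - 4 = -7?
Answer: -4428117068965687/419108013929250 ≈ -10.566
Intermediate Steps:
Q = -3 (Q = 4 - 7 = -3)
D(u) = -3
z = 658119/342235 (z = (146899 + 1169339)/((-196 + 674)*(-3) + 685904) = 1316238/(478*(-3) + 685904) = 1316238/(-1434 + 685904) = 1316238/684470 = 1316238*(1/684470) = 658119/342235 ≈ 1.9230)
z + (2109103/(-216747) - 233729/84750) = 658119/342235 + (2109103/(-216747) - 233729/84750) = 658119/342235 + (2109103*(-1/216747) - 233729*1/84750) = 658119/342235 + (-2109103/216747 - 233729/84750) = 658119/342235 - 76468846271/6123102750 = -4428117068965687/419108013929250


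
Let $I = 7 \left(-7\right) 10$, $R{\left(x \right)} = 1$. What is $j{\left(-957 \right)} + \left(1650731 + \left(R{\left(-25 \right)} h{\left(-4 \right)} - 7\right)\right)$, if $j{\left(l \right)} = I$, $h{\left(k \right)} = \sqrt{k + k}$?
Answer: $1650234 + 2 i \sqrt{2} \approx 1.6502 \cdot 10^{6} + 2.8284 i$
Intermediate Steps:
$I = -490$ ($I = \left(-49\right) 10 = -490$)
$h{\left(k \right)} = \sqrt{2} \sqrt{k}$ ($h{\left(k \right)} = \sqrt{2 k} = \sqrt{2} \sqrt{k}$)
$j{\left(l \right)} = -490$
$j{\left(-957 \right)} + \left(1650731 + \left(R{\left(-25 \right)} h{\left(-4 \right)} - 7\right)\right) = -490 + \left(1650731 - \left(7 - \sqrt{2} \sqrt{-4}\right)\right) = -490 + \left(1650731 - \left(7 - \sqrt{2} \cdot 2 i\right)\right) = -490 + \left(1650731 - \left(7 - 2 i \sqrt{2}\right)\right) = -490 + \left(1650724 + 2 i \sqrt{2}\right) = 1650234 + 2 i \sqrt{2}$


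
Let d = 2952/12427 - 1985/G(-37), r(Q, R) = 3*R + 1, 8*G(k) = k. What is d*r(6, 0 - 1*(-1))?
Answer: 789799936/459799 ≈ 1717.7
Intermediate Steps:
G(k) = k/8
r(Q, R) = 1 + 3*R
d = 197449984/459799 (d = 2952/12427 - 1985/((1/8)*(-37)) = 2952*(1/12427) - 1985/(-37/8) = 2952/12427 - 1985*(-8/37) = 2952/12427 + 15880/37 = 197449984/459799 ≈ 429.43)
d*r(6, 0 - 1*(-1)) = 197449984*(1 + 3*(0 - 1*(-1)))/459799 = 197449984*(1 + 3*(0 + 1))/459799 = 197449984*(1 + 3*1)/459799 = 197449984*(1 + 3)/459799 = (197449984/459799)*4 = 789799936/459799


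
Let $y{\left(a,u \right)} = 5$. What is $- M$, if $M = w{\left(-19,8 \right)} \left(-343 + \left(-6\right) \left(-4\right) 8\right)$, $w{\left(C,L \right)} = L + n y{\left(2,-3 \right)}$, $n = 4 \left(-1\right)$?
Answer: $-1812$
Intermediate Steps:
$n = -4$
$w{\left(C,L \right)} = -20 + L$ ($w{\left(C,L \right)} = L - 20 = -20 + L$)
$M = 1812$ ($M = \left(-20 + 8\right) \left(-343 + \left(-6\right) \left(-4\right) 8\right) = - 12 \left(-343 + 24 \cdot 8\right) = - 12 \left(-343 + 192\right) = \left(-12\right) \left(-151\right) = 1812$)
$- M = \left(-1\right) 1812 = -1812$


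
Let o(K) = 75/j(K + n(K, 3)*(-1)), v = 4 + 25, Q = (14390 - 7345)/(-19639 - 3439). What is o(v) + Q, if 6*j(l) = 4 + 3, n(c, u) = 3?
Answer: 10335785/161546 ≈ 63.980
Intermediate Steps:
j(l) = 7/6 (j(l) = (4 + 3)/6 = (⅙)*7 = 7/6)
Q = -7045/23078 (Q = 7045/(-23078) = 7045*(-1/23078) = -7045/23078 ≈ -0.30527)
v = 29
o(K) = 450/7 (o(K) = 75/(7/6) = 75*(6/7) = 450/7)
o(v) + Q = 450/7 - 7045/23078 = 10335785/161546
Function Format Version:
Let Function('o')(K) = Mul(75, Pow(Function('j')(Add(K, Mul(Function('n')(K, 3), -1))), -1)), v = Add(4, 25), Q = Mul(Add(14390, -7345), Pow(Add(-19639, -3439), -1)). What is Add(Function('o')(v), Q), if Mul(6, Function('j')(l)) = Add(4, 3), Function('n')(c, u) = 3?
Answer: Rational(10335785, 161546) ≈ 63.980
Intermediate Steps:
Function('j')(l) = Rational(7, 6) (Function('j')(l) = Mul(Rational(1, 6), Add(4, 3)) = Mul(Rational(1, 6), 7) = Rational(7, 6))
Q = Rational(-7045, 23078) (Q = Mul(7045, Pow(-23078, -1)) = Mul(7045, Rational(-1, 23078)) = Rational(-7045, 23078) ≈ -0.30527)
v = 29
Function('o')(K) = Rational(450, 7) (Function('o')(K) = Mul(75, Pow(Rational(7, 6), -1)) = Mul(75, Rational(6, 7)) = Rational(450, 7))
Add(Function('o')(v), Q) = Add(Rational(450, 7), Rational(-7045, 23078)) = Rational(10335785, 161546)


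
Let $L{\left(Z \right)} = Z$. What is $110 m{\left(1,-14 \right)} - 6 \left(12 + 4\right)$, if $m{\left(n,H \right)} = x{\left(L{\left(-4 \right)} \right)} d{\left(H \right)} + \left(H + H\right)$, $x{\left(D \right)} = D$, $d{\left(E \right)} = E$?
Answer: $2984$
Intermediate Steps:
$m{\left(n,H \right)} = - 2 H$ ($m{\left(n,H \right)} = - 4 H + \left(H + H\right) = - 4 H + 2 H = - 2 H$)
$110 m{\left(1,-14 \right)} - 6 \left(12 + 4\right) = 110 \left(\left(-2\right) \left(-14\right)\right) - 6 \left(12 + 4\right) = 110 \cdot 28 - 96 = 3080 - 96 = 2984$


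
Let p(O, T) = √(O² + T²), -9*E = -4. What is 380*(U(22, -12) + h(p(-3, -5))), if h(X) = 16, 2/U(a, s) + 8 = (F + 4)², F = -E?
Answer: 293455/47 ≈ 6243.7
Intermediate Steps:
E = 4/9 (E = -⅑*(-4) = 4/9 ≈ 0.44444)
F = -4/9 (F = -1*4/9 = -4/9 ≈ -0.44444)
U(a, s) = 81/188 (U(a, s) = 2/(-8 + (-4/9 + 4)²) = 2/(-8 + (32/9)²) = 2/(-8 + 1024/81) = 2/(376/81) = 2*(81/376) = 81/188)
380*(U(22, -12) + h(p(-3, -5))) = 380*(81/188 + 16) = 380*(3089/188) = 293455/47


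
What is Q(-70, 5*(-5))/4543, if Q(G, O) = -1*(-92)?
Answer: 92/4543 ≈ 0.020251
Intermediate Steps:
Q(G, O) = 92
Q(-70, 5*(-5))/4543 = 92/4543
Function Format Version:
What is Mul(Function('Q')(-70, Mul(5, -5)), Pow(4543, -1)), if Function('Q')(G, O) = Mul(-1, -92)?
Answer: Rational(92, 4543) ≈ 0.020251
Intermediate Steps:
Function('Q')(G, O) = 92
Mul(Function('Q')(-70, Mul(5, -5)), Pow(4543, -1)) = Mul(92, Pow(4543, -1)) = Mul(92, Rational(1, 4543)) = Rational(92, 4543)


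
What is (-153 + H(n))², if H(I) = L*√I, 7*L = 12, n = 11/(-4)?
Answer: 1146645/49 - 1836*I*√11/7 ≈ 23401.0 - 869.9*I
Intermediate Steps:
n = -11/4 (n = 11*(-¼) = -11/4 ≈ -2.7500)
L = 12/7 (L = (⅐)*12 = 12/7 ≈ 1.7143)
H(I) = 12*√I/7
(-153 + H(n))² = (-153 + 12*√(-11/4)/7)² = (-153 + 12*(I*√11/2)/7)² = (-153 + 6*I*√11/7)²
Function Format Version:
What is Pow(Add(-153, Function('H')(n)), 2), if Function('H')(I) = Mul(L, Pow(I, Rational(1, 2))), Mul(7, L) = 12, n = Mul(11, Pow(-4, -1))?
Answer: Add(Rational(1146645, 49), Mul(Rational(-1836, 7), I, Pow(11, Rational(1, 2)))) ≈ Add(23401., Mul(-869.90, I))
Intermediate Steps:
n = Rational(-11, 4) (n = Mul(11, Rational(-1, 4)) = Rational(-11, 4) ≈ -2.7500)
L = Rational(12, 7) (L = Mul(Rational(1, 7), 12) = Rational(12, 7) ≈ 1.7143)
Function('H')(I) = Mul(Rational(12, 7), Pow(I, Rational(1, 2)))
Pow(Add(-153, Function('H')(n)), 2) = Pow(Add(-153, Mul(Rational(12, 7), Pow(Rational(-11, 4), Rational(1, 2)))), 2) = Pow(Add(-153, Mul(Rational(12, 7), Mul(Rational(1, 2), I, Pow(11, Rational(1, 2))))), 2) = Pow(Add(-153, Mul(Rational(6, 7), I, Pow(11, Rational(1, 2)))), 2)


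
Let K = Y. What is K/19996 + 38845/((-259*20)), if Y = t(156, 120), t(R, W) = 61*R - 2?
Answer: -36373105/5178964 ≈ -7.0232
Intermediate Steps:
t(R, W) = -2 + 61*R
Y = 9514 (Y = -2 + 61*156 = -2 + 9516 = 9514)
K = 9514
K/19996 + 38845/((-259*20)) = 9514/19996 + 38845/((-259*20)) = 9514*(1/19996) + 38845/(-5180) = 4757/9998 + 38845*(-1/5180) = 4757/9998 - 7769/1036 = -36373105/5178964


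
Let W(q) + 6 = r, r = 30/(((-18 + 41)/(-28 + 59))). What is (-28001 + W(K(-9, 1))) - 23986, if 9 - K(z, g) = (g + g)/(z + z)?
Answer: -1194909/23 ≈ -51953.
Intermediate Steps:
K(z, g) = 9 - g/z (K(z, g) = 9 - (g + g)/(z + z) = 9 - 2*g/(2*z) = 9 - 2*g*1/(2*z) = 9 - g/z)
r = 930/23 (r = 30/((23/31)) = 30/((23*(1/31))) = 30/(23/31) = 30*(31/23) = 930/23 ≈ 40.435)
W(q) = 792/23 (W(q) = -6 + 930/23 = 792/23)
(-28001 + W(K(-9, 1))) - 23986 = (-28001 + 792/23) - 23986 = -643231/23 - 23986 = -1194909/23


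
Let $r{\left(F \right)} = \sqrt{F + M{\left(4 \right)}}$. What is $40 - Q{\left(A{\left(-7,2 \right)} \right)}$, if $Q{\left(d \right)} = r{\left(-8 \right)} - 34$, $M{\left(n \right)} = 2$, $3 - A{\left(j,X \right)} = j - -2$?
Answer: $74 - i \sqrt{6} \approx 74.0 - 2.4495 i$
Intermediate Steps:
$A{\left(j,X \right)} = 1 - j$ ($A{\left(j,X \right)} = 3 - \left(j - -2\right) = 3 - \left(j + 2\right) = 3 - \left(2 + j\right) = 1 - j$)
$r{\left(F \right)} = \sqrt{2 + F}$ ($r{\left(F \right)} = \sqrt{F + 2} = \sqrt{2 + F}$)
$Q{\left(d \right)} = -34 + i \sqrt{6}$ ($Q{\left(d \right)} = \sqrt{2 - 8} - 34 = \sqrt{-6} - 34 = i \sqrt{6} - 34 = -34 + i \sqrt{6}$)
$40 - Q{\left(A{\left(-7,2 \right)} \right)} = 40 - \left(-34 + i \sqrt{6}\right) = 40 + \left(34 - i \sqrt{6}\right) = 74 - i \sqrt{6}$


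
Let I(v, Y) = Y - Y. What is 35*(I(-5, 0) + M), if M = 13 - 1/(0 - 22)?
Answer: 10045/22 ≈ 456.59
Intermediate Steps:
I(v, Y) = 0
M = 287/22 (M = 13 - 1/(-22) = 13 - 1*(-1/22) = 13 + 1/22 = 287/22 ≈ 13.045)
35*(I(-5, 0) + M) = 35*(0 + 287/22) = 35*(287/22) = 10045/22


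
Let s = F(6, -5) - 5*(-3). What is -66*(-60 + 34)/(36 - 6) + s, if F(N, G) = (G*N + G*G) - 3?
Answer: 321/5 ≈ 64.200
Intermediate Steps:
F(N, G) = -3 + G² + G*N (F(N, G) = (G*N + G²) - 3 = (G² + G*N) - 3 = -3 + G² + G*N)
s = 7 (s = (-3 + (-5)² - 5*6) - 5*(-3) = (-3 + 25 - 30) + 15 = -8 + 15 = 7)
-66*(-60 + 34)/(36 - 6) + s = -66*(-60 + 34)/(36 - 6) + 7 = -(-1716)/30 + 7 = -66*(-13/15) + 7 = 286/5 + 7 = 321/5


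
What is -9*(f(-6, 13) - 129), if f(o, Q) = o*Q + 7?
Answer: 1800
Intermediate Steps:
f(o, Q) = 7 + Q*o (f(o, Q) = Q*o + 7 = 7 + Q*o)
-9*(f(-6, 13) - 129) = -9*((7 + 13*(-6)) - 129) = -9*((7 - 78) - 129) = -9*(-71 - 129) = -9*(-200) = 1800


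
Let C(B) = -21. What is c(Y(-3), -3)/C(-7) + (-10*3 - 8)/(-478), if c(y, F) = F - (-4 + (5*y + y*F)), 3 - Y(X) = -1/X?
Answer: 4304/15057 ≈ 0.28585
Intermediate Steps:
Y(X) = 3 + 1/X (Y(X) = 3 - (-1)/X = 3 + 1/X)
c(y, F) = 4 + F - 5*y - F*y (c(y, F) = F - (-4 + (5*y + F*y)) = F - (-4 + 5*y + F*y) = F + (4 - 5*y - F*y) = 4 + F - 5*y - F*y)
c(Y(-3), -3)/C(-7) + (-10*3 - 8)/(-478) = (4 - 3 - 5*(3 + 1/(-3)) - 1*(-3)*(3 + 1/(-3)))/(-21) + (-10*3 - 8)/(-478) = (4 - 3 - 5*(3 - ⅓) - 1*(-3)*(3 - ⅓))*(-1/21) + (-30 - 8)*(-1/478) = (4 - 3 - 5*8/3 - 1*(-3)*8/3)*(-1/21) - 38*(-1/478) = (4 - 3 - 40/3 + 8)*(-1/21) + 19/239 = -13/3*(-1/21) + 19/239 = 13/63 + 19/239 = 4304/15057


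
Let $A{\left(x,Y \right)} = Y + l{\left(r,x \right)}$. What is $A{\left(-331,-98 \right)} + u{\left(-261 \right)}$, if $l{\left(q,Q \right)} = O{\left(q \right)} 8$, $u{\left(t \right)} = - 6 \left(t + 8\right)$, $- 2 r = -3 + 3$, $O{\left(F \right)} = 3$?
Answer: $1444$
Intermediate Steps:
$r = 0$ ($r = - \frac{-3 + 3}{2} = \left(- \frac{1}{2}\right) 0 = 0$)
$u{\left(t \right)} = -48 - 6 t$ ($u{\left(t \right)} = - 6 \left(8 + t\right) = -48 - 6 t$)
$l{\left(q,Q \right)} = 24$ ($l{\left(q,Q \right)} = 3 \cdot 8 = 24$)
$A{\left(x,Y \right)} = 24 + Y$ ($A{\left(x,Y \right)} = Y + 24 = 24 + Y$)
$A{\left(-331,-98 \right)} + u{\left(-261 \right)} = \left(24 - 98\right) - -1518 = -74 + \left(-48 + 1566\right) = -74 + 1518 = 1444$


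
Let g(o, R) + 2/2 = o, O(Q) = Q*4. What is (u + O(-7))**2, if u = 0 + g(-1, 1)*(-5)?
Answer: 324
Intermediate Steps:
O(Q) = 4*Q
g(o, R) = -1 + o
u = 10 (u = 0 + (-1 - 1)*(-5) = 0 - 2*(-5) = 0 + 10 = 10)
(u + O(-7))**2 = (10 + 4*(-7))**2 = (10 - 28)**2 = (-18)**2 = 324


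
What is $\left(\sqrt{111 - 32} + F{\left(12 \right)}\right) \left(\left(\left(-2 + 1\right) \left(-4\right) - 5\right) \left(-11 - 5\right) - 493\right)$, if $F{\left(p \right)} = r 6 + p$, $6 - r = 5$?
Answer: $-8586 - 477 \sqrt{79} \approx -12826.0$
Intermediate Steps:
$r = 1$ ($r = 6 - 5 = 1$)
$F{\left(p \right)} = 6 + p$ ($F{\left(p \right)} = 1 \cdot 6 + p = 6 + p$)
$\left(\sqrt{111 - 32} + F{\left(12 \right)}\right) \left(\left(\left(-2 + 1\right) \left(-4\right) - 5\right) \left(-11 - 5\right) - 493\right) = \left(\sqrt{111 - 32} + \left(6 + 12\right)\right) \left(\left(\left(-2 + 1\right) \left(-4\right) - 5\right) \left(-11 - 5\right) - 493\right) = \left(\sqrt{79} + 18\right) \left(\left(\left(-1\right) \left(-4\right) - 5\right) \left(-16\right) - 493\right) = \left(18 + \sqrt{79}\right) \left(\left(4 - 5\right) \left(-16\right) - 493\right) = \left(18 + \sqrt{79}\right) \left(\left(-1\right) \left(-16\right) - 493\right) = \left(18 + \sqrt{79}\right) \left(16 - 493\right) = \left(18 + \sqrt{79}\right) \left(-477\right) = -8586 - 477 \sqrt{79}$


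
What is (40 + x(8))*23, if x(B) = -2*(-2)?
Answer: 1012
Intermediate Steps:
x(B) = 4
(40 + x(8))*23 = (40 + 4)*23 = 44*23 = 1012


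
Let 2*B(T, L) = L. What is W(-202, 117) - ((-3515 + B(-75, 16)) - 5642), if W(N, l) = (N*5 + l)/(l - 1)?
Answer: 1060391/116 ≈ 9141.3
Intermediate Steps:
B(T, L) = L/2
W(N, l) = (l + 5*N)/(-1 + l) (W(N, l) = (5*N + l)/(-1 + l) = (l + 5*N)/(-1 + l))
W(-202, 117) - ((-3515 + B(-75, 16)) - 5642) = (117 + 5*(-202))/(-1 + 117) - ((-3515 + (1/2)*16) - 5642) = (117 - 1010)/116 - ((-3515 + 8) - 5642) = (1/116)*(-893) - (-3507 - 5642) = -893/116 - 1*(-9149) = -893/116 + 9149 = 1060391/116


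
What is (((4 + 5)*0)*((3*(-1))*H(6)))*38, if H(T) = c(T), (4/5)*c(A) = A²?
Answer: 0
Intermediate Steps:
c(A) = 5*A²/4
H(T) = 5*T²/4
(((4 + 5)*0)*((3*(-1))*H(6)))*38 = (((4 + 5)*0)*((3*(-1))*((5/4)*6²)))*38 = ((9*0)*(-15*36/4))*38 = (0*(-3*45))*38 = (0*(-135))*38 = 0*38 = 0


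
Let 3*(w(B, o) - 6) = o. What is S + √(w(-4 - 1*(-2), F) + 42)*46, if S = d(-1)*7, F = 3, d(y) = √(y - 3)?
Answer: 322 + 14*I ≈ 322.0 + 14.0*I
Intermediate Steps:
d(y) = √(-3 + y)
w(B, o) = 6 + o/3
S = 14*I (S = √(-3 - 1)*7 = √(-4)*7 = (2*I)*7 = 14*I ≈ 14.0*I)
S + √(w(-4 - 1*(-2), F) + 42)*46 = 14*I + √((6 + (⅓)*3) + 42)*46 = 14*I + √((6 + 1) + 42)*46 = 14*I + √(7 + 42)*46 = 14*I + √49*46 = 14*I + 7*46 = 14*I + 322 = 322 + 14*I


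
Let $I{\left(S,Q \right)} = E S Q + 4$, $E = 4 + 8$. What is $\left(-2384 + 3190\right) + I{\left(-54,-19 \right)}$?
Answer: $13122$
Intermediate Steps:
$E = 12$
$I{\left(S,Q \right)} = 4 + 12 Q S$ ($I{\left(S,Q \right)} = 12 S Q + 4 = 12 Q S + 4 = 4 + 12 Q S$)
$\left(-2384 + 3190\right) + I{\left(-54,-19 \right)} = \left(-2384 + 3190\right) + \left(4 + 12 \left(-19\right) \left(-54\right)\right) = 806 + \left(4 + 12312\right) = 806 + 12316 = 13122$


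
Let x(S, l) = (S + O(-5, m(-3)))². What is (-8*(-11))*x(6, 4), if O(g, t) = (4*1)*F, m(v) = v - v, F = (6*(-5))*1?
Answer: 1143648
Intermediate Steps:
F = -30 (F = -30*1 = -30)
m(v) = 0
O(g, t) = -120 (O(g, t) = (4*1)*(-30) = 4*(-30) = -120)
x(S, l) = (-120 + S)² (x(S, l) = (S - 120)² = (-120 + S)²)
(-8*(-11))*x(6, 4) = (-8*(-11))*(-120 + 6)² = 88*(-114)² = 88*12996 = 1143648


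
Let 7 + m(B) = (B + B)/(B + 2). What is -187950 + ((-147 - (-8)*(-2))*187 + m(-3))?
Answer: -218432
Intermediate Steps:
m(B) = -7 + 2*B/(2 + B) (m(B) = -7 + (B + B)/(B + 2) = -7 + (2*B)/(2 + B) = -7 + 2*B/(2 + B))
-187950 + ((-147 - (-8)*(-2))*187 + m(-3)) = -187950 + ((-147 - (-8)*(-2))*187 + (-14 - 5*(-3))/(2 - 3)) = -187950 + ((-147 - 1*16)*187 + (-14 + 15)/(-1)) = -187950 + ((-147 - 16)*187 - 1*1) = -187950 + (-163*187 - 1) = -187950 + (-30481 - 1) = -187950 - 30482 = -218432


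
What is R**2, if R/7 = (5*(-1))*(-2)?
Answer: 4900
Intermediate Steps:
R = 70 (R = 7*((5*(-1))*(-2)) = 7*(-5*(-2)) = 7*10 = 70)
R**2 = 70**2 = 4900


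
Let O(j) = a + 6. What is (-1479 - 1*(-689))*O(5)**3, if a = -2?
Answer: -50560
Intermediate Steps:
O(j) = 4 (O(j) = -2 + 6 = 4)
(-1479 - 1*(-689))*O(5)**3 = (-1479 - 1*(-689))*4**3 = (-1479 + 689)*64 = -790*64 = -50560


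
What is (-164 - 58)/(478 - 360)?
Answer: -111/59 ≈ -1.8814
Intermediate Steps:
(-164 - 58)/(478 - 360) = -222/118 = -222*1/118 = -111/59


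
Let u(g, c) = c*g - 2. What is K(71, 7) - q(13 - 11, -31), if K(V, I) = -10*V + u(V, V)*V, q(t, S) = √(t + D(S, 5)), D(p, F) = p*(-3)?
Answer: 357059 - √95 ≈ 3.5705e+5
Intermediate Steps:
u(g, c) = -2 + c*g
D(p, F) = -3*p
q(t, S) = √(t - 3*S)
K(V, I) = -10*V + V*(-2 + V²) (K(V, I) = -10*V + (-2 + V*V)*V = -10*V + (-2 + V²)*V = -10*V + V*(-2 + V²))
K(71, 7) - q(13 - 11, -31) = 71*(-12 + 71²) - √((13 - 11) - 3*(-31)) = 71*(-12 + 5041) - √(2 + 93) = 71*5029 - √95 = 357059 - √95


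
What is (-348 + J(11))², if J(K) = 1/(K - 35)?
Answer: 69772609/576 ≈ 1.2113e+5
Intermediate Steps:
J(K) = 1/(-35 + K)
(-348 + J(11))² = (-348 + 1/(-35 + 11))² = (-348 + 1/(-24))² = (-348 - 1/24)² = (-8353/24)² = 69772609/576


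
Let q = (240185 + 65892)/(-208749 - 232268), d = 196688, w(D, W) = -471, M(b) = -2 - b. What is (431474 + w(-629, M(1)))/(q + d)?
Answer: 190079650051/86742445619 ≈ 2.1913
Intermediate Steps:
q = -306077/441017 (q = 306077/(-441017) = 306077*(-1/441017) = -306077/441017 ≈ -0.69403)
(431474 + w(-629, M(1)))/(q + d) = (431474 - 471)/(-306077/441017 + 196688) = 431003/(86742445619/441017) = 431003*(441017/86742445619) = 190079650051/86742445619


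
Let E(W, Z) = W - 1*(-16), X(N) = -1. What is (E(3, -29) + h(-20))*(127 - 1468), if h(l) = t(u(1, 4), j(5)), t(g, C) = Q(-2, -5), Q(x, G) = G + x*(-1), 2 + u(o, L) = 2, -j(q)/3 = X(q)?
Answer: -21456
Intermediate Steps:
j(q) = 3 (j(q) = -3*(-1) = 3)
u(o, L) = 0 (u(o, L) = -2 + 2 = 0)
Q(x, G) = G - x
t(g, C) = -3 (t(g, C) = -5 - 1*(-2) = -5 + 2 = -3)
h(l) = -3
E(W, Z) = 16 + W (E(W, Z) = W + 16 = 16 + W)
(E(3, -29) + h(-20))*(127 - 1468) = ((16 + 3) - 3)*(127 - 1468) = (19 - 3)*(-1341) = 16*(-1341) = -21456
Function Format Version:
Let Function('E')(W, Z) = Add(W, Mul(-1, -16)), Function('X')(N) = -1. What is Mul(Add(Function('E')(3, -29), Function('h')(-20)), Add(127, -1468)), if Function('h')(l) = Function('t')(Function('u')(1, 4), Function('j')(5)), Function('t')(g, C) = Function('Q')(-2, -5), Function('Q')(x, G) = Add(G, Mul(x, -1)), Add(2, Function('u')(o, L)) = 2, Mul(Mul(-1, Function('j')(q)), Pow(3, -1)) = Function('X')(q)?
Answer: -21456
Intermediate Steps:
Function('j')(q) = 3 (Function('j')(q) = Mul(-3, -1) = 3)
Function('u')(o, L) = 0 (Function('u')(o, L) = Add(-2, 2) = 0)
Function('Q')(x, G) = Add(G, Mul(-1, x))
Function('t')(g, C) = -3 (Function('t')(g, C) = Add(-5, Mul(-1, -2)) = Add(-5, 2) = -3)
Function('h')(l) = -3
Function('E')(W, Z) = Add(16, W) (Function('E')(W, Z) = Add(W, 16) = Add(16, W))
Mul(Add(Function('E')(3, -29), Function('h')(-20)), Add(127, -1468)) = Mul(Add(Add(16, 3), -3), Add(127, -1468)) = Mul(Add(19, -3), -1341) = Mul(16, -1341) = -21456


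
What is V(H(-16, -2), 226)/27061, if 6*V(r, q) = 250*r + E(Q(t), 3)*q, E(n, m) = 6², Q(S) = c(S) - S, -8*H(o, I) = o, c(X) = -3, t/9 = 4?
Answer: 4318/81183 ≈ 0.053188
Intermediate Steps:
t = 36 (t = 9*4 = 36)
H(o, I) = -o/8
Q(S) = -3 - S
E(n, m) = 36
V(r, q) = 6*q + 125*r/3 (V(r, q) = (250*r + 36*q)/6 = (36*q + 250*r)/6 = 6*q + 125*r/3)
V(H(-16, -2), 226)/27061 = (6*226 + 125*(-⅛*(-16))/3)/27061 = (1356 + (125/3)*2)*(1/27061) = (1356 + 250/3)*(1/27061) = (4318/3)*(1/27061) = 4318/81183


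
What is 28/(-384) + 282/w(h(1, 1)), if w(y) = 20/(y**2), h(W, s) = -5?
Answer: 33833/96 ≈ 352.43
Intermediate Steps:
w(y) = 20/y**2
28/(-384) + 282/w(h(1, 1)) = 28/(-384) + 282/((20/(-5)**2)) = 28*(-1/384) + 282/((20*(1/25))) = -7/96 + 282/(4/5) = -7/96 + 282*(5/4) = -7/96 + 705/2 = 33833/96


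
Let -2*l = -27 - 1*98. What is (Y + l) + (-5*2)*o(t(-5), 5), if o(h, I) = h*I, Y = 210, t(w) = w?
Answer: 1045/2 ≈ 522.50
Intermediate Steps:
l = 125/2 (l = -(-27 - 1*98)/2 = -(-27 - 98)/2 = -½*(-125) = 125/2 ≈ 62.500)
o(h, I) = I*h
(Y + l) + (-5*2)*o(t(-5), 5) = (210 + 125/2) + (-5*2)*(5*(-5)) = 545/2 - 10*(-25) = 545/2 + 250 = 1045/2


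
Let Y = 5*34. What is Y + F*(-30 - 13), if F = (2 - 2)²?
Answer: 170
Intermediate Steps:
Y = 170
F = 0 (F = 0² = 0)
Y + F*(-30 - 13) = 170 + 0*(-30 - 13) = 170 + 0*(-43) = 170 + 0 = 170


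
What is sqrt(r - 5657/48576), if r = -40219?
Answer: I*sqrt(1482846004959)/6072 ≈ 200.55*I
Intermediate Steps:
sqrt(r - 5657/48576) = sqrt(-40219 - 5657/48576) = sqrt(-1953683801/48576) = I*sqrt(1482846004959)/6072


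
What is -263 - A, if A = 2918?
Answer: -3181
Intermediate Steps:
-263 - A = -263 - 1*2918 = -263 - 2918 = -3181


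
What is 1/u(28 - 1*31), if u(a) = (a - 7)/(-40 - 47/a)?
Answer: 73/30 ≈ 2.4333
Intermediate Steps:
u(a) = (-7 + a)/(-40 - 47/a)
1/u(28 - 1*31) = 1/((28 - 1*31)*(7 - (28 - 1*31))/(47 + 40*(28 - 1*31))) = 1/((28 - 31)*(7 - (28 - 31))/(47 + 40*(28 - 31))) = 1/(-3*(7 - 1*(-3))/(47 + 40*(-3))) = 1/(-3*(7 + 3)/(47 - 120)) = 1/(-3*10/(-73)) = 1/(-3*(-1/73)*10) = 1/(30/73) = 73/30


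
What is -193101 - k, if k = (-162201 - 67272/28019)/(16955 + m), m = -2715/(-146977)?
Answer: -13482278170827428343/69823284957250 ≈ -1.9309e+5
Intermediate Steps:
m = 2715/146977 (m = -2715*(-1/146977) = 2715/146977 ≈ 0.018472)
k = -667977702503907/69823284957250 (k = (-162201 - 67272/28019)/(16955 + 2715/146977) = (-162201 - 67272*1/28019)/(2491997750/146977) = (-162201 - 67272/28019)*(146977/2491997750) = -4544777091/28019*146977/2491997750 = -667977702503907/69823284957250 ≈ -9.5667)
-193101 - k = -193101 - 1*(-667977702503907/69823284957250) = -193101 + 667977702503907/69823284957250 = -13482278170827428343/69823284957250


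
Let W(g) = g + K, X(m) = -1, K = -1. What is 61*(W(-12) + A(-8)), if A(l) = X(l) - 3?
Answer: -1037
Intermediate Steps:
W(g) = -1 + g (W(g) = g - 1 = -1 + g)
A(l) = -4 (A(l) = -1 - 3 = -4)
61*(W(-12) + A(-8)) = 61*((-1 - 12) - 4) = 61*(-13 - 4) = 61*(-17) = -1037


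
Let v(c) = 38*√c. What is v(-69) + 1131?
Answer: 1131 + 38*I*√69 ≈ 1131.0 + 315.65*I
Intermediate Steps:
v(-69) + 1131 = 38*√(-69) + 1131 = 38*(I*√69) + 1131 = 38*I*√69 + 1131 = 1131 + 38*I*√69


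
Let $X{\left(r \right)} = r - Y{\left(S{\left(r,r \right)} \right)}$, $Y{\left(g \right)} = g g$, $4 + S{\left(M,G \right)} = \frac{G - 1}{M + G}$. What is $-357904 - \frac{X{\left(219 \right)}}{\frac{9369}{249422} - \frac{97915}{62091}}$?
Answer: $- \frac{45453074799494908956}{127045622432279} \approx -3.5777 \cdot 10^{5}$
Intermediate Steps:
$S{\left(M,G \right)} = -4 + \frac{-1 + G}{G + M}$ ($S{\left(M,G \right)} = -4 + \frac{G - 1}{M + G} = -4 + \frac{-1 + G}{G + M}$)
$Y{\left(g \right)} = g^{2}$
$X{\left(r \right)} = r - \frac{\left(-1 - 7 r\right)^{2}}{4 r^{2}}$ ($X{\left(r \right)} = r - \left(\frac{-1 - 4 r - 3 r}{r + r}\right)^{2} = r - \left(\frac{-1 - 7 r}{2 r}\right)^{2} = r - \frac{\left(-1 - 7 r\right)^{2}}{4 r^{2}}$)
$-357904 - \frac{X{\left(219 \right)}}{\frac{9369}{249422} - \frac{97915}{62091}} = -357904 - \frac{219 - \frac{\left(1 + 7 \cdot 219\right)^{2}}{4 \cdot 47961}}{\frac{9369}{249422} - \frac{97915}{62091}} = -357904 - \frac{219 - \frac{\left(1 + 1533\right)^{2}}{191844}}{9369 \cdot \frac{1}{249422} - \frac{97915}{62091}} = -357904 - \frac{219 - \frac{1534^{2}}{191844}}{\frac{9369}{249422} - \frac{97915}{62091}} = -357904 - \frac{219 - \frac{1}{191844} \cdot 2353156}{- \frac{23840424551}{15486861402}} = -357904 - \left(219 - \frac{588289}{47961}\right) \left(- \frac{15486861402}{23840424551}\right) = -357904 - \frac{9915170}{47961} \left(- \frac{15486861402}{23840424551}\right) = -357904 - - \frac{17061651507474260}{127045622432279} = -357904 + \frac{17061651507474260}{127045622432279} = - \frac{45453074799494908956}{127045622432279}$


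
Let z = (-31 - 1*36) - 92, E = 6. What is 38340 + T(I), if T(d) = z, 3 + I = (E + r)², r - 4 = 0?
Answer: 38181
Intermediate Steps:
r = 4 (r = 4 + 0 = 4)
z = -159 (z = (-31 - 36) - 92 = -67 - 92 = -159)
I = 97 (I = -3 + (6 + 4)² = -3 + 10² = -3 + 100 = 97)
T(d) = -159
38340 + T(I) = 38340 - 159 = 38181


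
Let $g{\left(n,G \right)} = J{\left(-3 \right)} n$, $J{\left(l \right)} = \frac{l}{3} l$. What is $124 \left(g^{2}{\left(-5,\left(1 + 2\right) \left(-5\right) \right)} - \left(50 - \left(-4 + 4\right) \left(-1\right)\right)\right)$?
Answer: $21700$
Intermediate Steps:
$J{\left(l \right)} = \frac{l^{2}}{3}$ ($J{\left(l \right)} = l \frac{1}{3} l = \frac{l}{3} l = \frac{l^{2}}{3}$)
$g{\left(n,G \right)} = 3 n$ ($g{\left(n,G \right)} = \frac{\left(-3\right)^{2}}{3} n = \frac{1}{3} \cdot 9 n = 3 n$)
$124 \left(g^{2}{\left(-5,\left(1 + 2\right) \left(-5\right) \right)} - \left(50 - \left(-4 + 4\right) \left(-1\right)\right)\right) = 124 \left(\left(3 \left(-5\right)\right)^{2} - \left(50 - \left(-4 + 4\right) \left(-1\right)\right)\right) = 124 \left(\left(-15\right)^{2} + \left(0 \left(-1\right) - 50\right)\right) = 124 \left(225 + \left(0 - 50\right)\right) = 124 \left(225 - 50\right) = 124 \cdot 175 = 21700$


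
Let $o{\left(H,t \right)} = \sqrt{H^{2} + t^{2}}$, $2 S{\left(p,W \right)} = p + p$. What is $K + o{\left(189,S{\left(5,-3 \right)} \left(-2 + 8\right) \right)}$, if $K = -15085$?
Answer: $-15085 + 3 \sqrt{4069} \approx -14894.0$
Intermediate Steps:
$S{\left(p,W \right)} = p$ ($S{\left(p,W \right)} = \frac{p + p}{2} = \frac{2 p}{2} = p$)
$K + o{\left(189,S{\left(5,-3 \right)} \left(-2 + 8\right) \right)} = -15085 + \sqrt{189^{2} + \left(5 \left(-2 + 8\right)\right)^{2}} = -15085 + \sqrt{35721 + \left(5 \cdot 6\right)^{2}} = -15085 + \sqrt{35721 + 30^{2}} = -15085 + \sqrt{35721 + 900} = -15085 + \sqrt{36621} = -15085 + 3 \sqrt{4069}$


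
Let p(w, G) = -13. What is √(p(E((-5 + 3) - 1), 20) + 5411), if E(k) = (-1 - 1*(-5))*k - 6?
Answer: √5398 ≈ 73.471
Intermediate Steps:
E(k) = -6 + 4*k (E(k) = (-1 + 5)*k - 6 = 4*k - 6 = -6 + 4*k)
√(p(E((-5 + 3) - 1), 20) + 5411) = √(-13 + 5411) = √5398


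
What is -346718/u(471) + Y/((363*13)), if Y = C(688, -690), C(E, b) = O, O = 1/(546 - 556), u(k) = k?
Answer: -1817958099/2469610 ≈ -736.13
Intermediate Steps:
O = -1/10 (O = 1/(-10) = -1/10 ≈ -0.10000)
C(E, b) = -1/10
Y = -1/10 ≈ -0.10000
-346718/u(471) + Y/((363*13)) = -346718/471 - 1/(10*(363*13)) = -346718*1/471 - 1/10/4719 = -346718/471 - 1/10*1/4719 = -346718/471 - 1/47190 = -1817958099/2469610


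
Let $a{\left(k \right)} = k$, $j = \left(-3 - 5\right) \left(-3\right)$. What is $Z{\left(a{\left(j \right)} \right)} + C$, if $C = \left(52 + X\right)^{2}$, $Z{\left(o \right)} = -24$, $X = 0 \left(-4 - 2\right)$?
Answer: $2680$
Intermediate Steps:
$X = 0$ ($X = 0 \left(-6\right) = 0$)
$j = 24$ ($j = \left(-8\right) \left(-3\right) = 24$)
$C = 2704$ ($C = \left(52 + 0\right)^{2} = 52^{2} = 2704$)
$Z{\left(a{\left(j \right)} \right)} + C = -24 + 2704 = 2680$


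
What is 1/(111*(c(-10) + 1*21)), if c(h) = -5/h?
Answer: 2/4773 ≈ 0.00041902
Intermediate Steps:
1/(111*(c(-10) + 1*21)) = 1/(111*(-5/(-10) + 1*21)) = 1/(111*(-5*(-⅒) + 21)) = 1/(111*(½ + 21)) = 1/(111*(43/2)) = 1/(4773/2) = 2/4773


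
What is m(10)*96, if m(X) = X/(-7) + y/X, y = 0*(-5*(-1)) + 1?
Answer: -4464/35 ≈ -127.54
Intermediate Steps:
y = 1 (y = 0*5 + 1 = 0 + 1 = 1)
m(X) = 1/X - X/7 (m(X) = X/(-7) + 1/X = X*(-⅐) + 1/X = -X/7 + 1/X = 1/X - X/7)
m(10)*96 = (1/10 - ⅐*10)*96 = (⅒ - 10/7)*96 = -93/70*96 = -4464/35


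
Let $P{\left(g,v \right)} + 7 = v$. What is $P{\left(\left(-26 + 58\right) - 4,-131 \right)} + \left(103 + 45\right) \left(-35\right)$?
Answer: $-5318$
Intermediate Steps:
$P{\left(g,v \right)} = -7 + v$
$P{\left(\left(-26 + 58\right) - 4,-131 \right)} + \left(103 + 45\right) \left(-35\right) = \left(-7 - 131\right) + \left(103 + 45\right) \left(-35\right) = -138 + 148 \left(-35\right) = -138 - 5180 = -5318$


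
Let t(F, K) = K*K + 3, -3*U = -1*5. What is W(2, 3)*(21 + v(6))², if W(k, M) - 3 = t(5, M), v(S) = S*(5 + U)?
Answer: 55815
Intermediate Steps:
U = 5/3 (U = -(-1)*5/3 = -⅓*(-5) = 5/3 ≈ 1.6667)
t(F, K) = 3 + K² (t(F, K) = K² + 3 = 3 + K²)
v(S) = 20*S/3 (v(S) = S*(5 + 5/3) = S*(20/3) = 20*S/3)
W(k, M) = 6 + M² (W(k, M) = 3 + (3 + M²) = 6 + M²)
W(2, 3)*(21 + v(6))² = (6 + 3²)*(21 + (20/3)*6)² = (6 + 9)*(21 + 40)² = 15*61² = 15*3721 = 55815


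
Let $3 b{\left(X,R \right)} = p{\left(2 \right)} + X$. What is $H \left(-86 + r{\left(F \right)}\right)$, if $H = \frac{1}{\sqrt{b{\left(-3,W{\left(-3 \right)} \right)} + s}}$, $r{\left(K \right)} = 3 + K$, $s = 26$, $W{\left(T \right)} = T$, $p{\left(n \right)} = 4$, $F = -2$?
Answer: $- \frac{85 \sqrt{237}}{79} \approx -16.564$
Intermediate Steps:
$b{\left(X,R \right)} = \frac{4}{3} + \frac{X}{3}$ ($b{\left(X,R \right)} = \frac{4 + X}{3} = \frac{4}{3} + \frac{X}{3}$)
$H = \frac{\sqrt{237}}{79}$ ($H = \frac{1}{\sqrt{\left(\frac{4}{3} + \frac{1}{3} \left(-3\right)\right) + 26}} = \frac{1}{\sqrt{\left(\frac{4}{3} - 1\right) + 26}} = \frac{1}{\sqrt{\frac{1}{3} + 26}} = \frac{1}{\sqrt{\frac{79}{3}}} = \frac{1}{\frac{1}{3} \sqrt{237}} = \frac{\sqrt{237}}{79} \approx 0.19487$)
$H \left(-86 + r{\left(F \right)}\right) = \frac{\sqrt{237}}{79} \left(-86 + \left(3 - 2\right)\right) = \frac{\sqrt{237}}{79} \left(-86 + 1\right) = \frac{\sqrt{237}}{79} \left(-85\right) = - \frac{85 \sqrt{237}}{79}$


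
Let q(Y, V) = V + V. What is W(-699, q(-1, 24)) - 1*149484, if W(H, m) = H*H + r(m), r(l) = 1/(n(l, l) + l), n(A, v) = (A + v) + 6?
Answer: 50867551/150 ≈ 3.3912e+5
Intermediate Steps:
q(Y, V) = 2*V
n(A, v) = 6 + A + v
r(l) = 1/(6 + 3*l) (r(l) = 1/((6 + l + l) + l) = 1/((6 + 2*l) + l) = 1/(6 + 3*l))
W(H, m) = H**2 + 1/(3*(2 + m)) (W(H, m) = H*H + 1/(3*(2 + m)) = H**2 + 1/(3*(2 + m)))
W(-699, q(-1, 24)) - 1*149484 = (1 + 3*(-699)**2*(2 + 2*24))/(3*(2 + 2*24)) - 1*149484 = (1 + 3*488601*(2 + 48))/(3*(2 + 48)) - 149484 = (1/3)*(1 + 3*488601*50)/50 - 149484 = (1/3)*(1/50)*(1 + 73290150) - 149484 = (1/3)*(1/50)*73290151 - 149484 = 73290151/150 - 149484 = 50867551/150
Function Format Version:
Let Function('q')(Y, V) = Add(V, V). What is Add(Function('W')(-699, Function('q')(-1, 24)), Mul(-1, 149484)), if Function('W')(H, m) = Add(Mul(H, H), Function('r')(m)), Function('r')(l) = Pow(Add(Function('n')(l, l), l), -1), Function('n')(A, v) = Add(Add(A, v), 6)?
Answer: Rational(50867551, 150) ≈ 3.3912e+5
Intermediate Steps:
Function('q')(Y, V) = Mul(2, V)
Function('n')(A, v) = Add(6, A, v)
Function('r')(l) = Pow(Add(6, Mul(3, l)), -1) (Function('r')(l) = Pow(Add(Add(6, l, l), l), -1) = Pow(Add(Add(6, Mul(2, l)), l), -1) = Pow(Add(6, Mul(3, l)), -1))
Function('W')(H, m) = Add(Pow(H, 2), Mul(Rational(1, 3), Pow(Add(2, m), -1))) (Function('W')(H, m) = Add(Mul(H, H), Mul(Rational(1, 3), Pow(Add(2, m), -1))) = Add(Pow(H, 2), Mul(Rational(1, 3), Pow(Add(2, m), -1))))
Add(Function('W')(-699, Function('q')(-1, 24)), Mul(-1, 149484)) = Add(Mul(Rational(1, 3), Pow(Add(2, Mul(2, 24)), -1), Add(1, Mul(3, Pow(-699, 2), Add(2, Mul(2, 24))))), Mul(-1, 149484)) = Add(Mul(Rational(1, 3), Pow(Add(2, 48), -1), Add(1, Mul(3, 488601, Add(2, 48)))), -149484) = Add(Mul(Rational(1, 3), Pow(50, -1), Add(1, Mul(3, 488601, 50))), -149484) = Add(Mul(Rational(1, 3), Rational(1, 50), Add(1, 73290150)), -149484) = Add(Mul(Rational(1, 3), Rational(1, 50), 73290151), -149484) = Add(Rational(73290151, 150), -149484) = Rational(50867551, 150)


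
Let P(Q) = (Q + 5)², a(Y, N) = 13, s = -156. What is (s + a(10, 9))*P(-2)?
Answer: -1287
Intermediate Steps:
P(Q) = (5 + Q)²
(s + a(10, 9))*P(-2) = (-156 + 13)*(5 - 2)² = -143*3² = -143*9 = -1287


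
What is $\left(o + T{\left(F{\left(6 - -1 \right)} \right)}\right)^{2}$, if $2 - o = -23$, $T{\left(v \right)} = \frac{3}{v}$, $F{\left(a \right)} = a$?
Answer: $\frac{31684}{49} \approx 646.61$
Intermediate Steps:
$o = 25$ ($o = 2 - -23 = 2 + 23 = 25$)
$\left(o + T{\left(F{\left(6 - -1 \right)} \right)}\right)^{2} = \left(25 + \frac{3}{6 - -1}\right)^{2} = \left(25 + \frac{3}{6 + 1}\right)^{2} = \left(25 + \frac{3}{7}\right)^{2} = \left(\frac{178}{7}\right)^{2} = \frac{31684}{49}$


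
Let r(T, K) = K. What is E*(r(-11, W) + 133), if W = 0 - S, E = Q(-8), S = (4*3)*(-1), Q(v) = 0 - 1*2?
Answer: -290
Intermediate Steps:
Q(v) = -2 (Q(v) = 0 - 2 = -2)
S = -12 (S = 12*(-1) = -12)
E = -2
W = 12 (W = 0 - 1*(-12) = 0 + 12 = 12)
E*(r(-11, W) + 133) = -2*(12 + 133) = -2*145 = -290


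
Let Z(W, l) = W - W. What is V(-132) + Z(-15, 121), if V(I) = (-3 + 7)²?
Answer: 16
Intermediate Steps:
Z(W, l) = 0
V(I) = 16 (V(I) = 4² = 16)
V(-132) + Z(-15, 121) = 16 + 0 = 16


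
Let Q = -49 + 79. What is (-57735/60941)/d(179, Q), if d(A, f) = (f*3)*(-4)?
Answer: 1283/487528 ≈ 0.0026316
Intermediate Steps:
Q = 30
d(A, f) = -12*f (d(A, f) = (3*f)*(-4) = -12*f)
(-57735/60941)/d(179, Q) = (-57735/60941)/((-12*30)) = -57735*1/60941/(-360) = -57735/60941*(-1/360) = 1283/487528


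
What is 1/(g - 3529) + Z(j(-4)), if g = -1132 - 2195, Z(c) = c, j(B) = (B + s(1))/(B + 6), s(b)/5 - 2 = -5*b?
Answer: -65133/6856 ≈ -9.5002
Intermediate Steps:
s(b) = 10 - 25*b (s(b) = 10 + 5*(-5*b) = 10 - 25*b)
j(B) = (-15 + B)/(6 + B) (j(B) = (B + (10 - 25*1))/(B + 6) = (B + (10 - 25))/(6 + B) = (B - 15)/(6 + B) = (-15 + B)/(6 + B))
g = -3327
1/(g - 3529) + Z(j(-4)) = 1/(-3327 - 3529) + (-15 - 4)/(6 - 4) = 1/(-6856) - 19/2 = -1/6856 + (½)*(-19) = -1/6856 - 19/2 = -65133/6856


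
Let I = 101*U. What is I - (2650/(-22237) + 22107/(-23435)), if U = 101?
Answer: 5316540589204/521124095 ≈ 10202.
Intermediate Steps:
I = 10201 (I = 101*101 = 10201)
I - (2650/(-22237) + 22107/(-23435)) = 10201 - (2650/(-22237) + 22107/(-23435)) = 10201 - (2650*(-1/22237) + 22107*(-1/23435)) = 10201 - (-2650/22237 - 22107/23435) = 10201 - 1*(-553696109/521124095) = 10201 + 553696109/521124095 = 5316540589204/521124095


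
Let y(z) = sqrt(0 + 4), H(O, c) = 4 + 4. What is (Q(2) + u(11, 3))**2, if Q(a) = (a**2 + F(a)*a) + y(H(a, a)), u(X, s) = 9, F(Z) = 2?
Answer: 361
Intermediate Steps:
H(O, c) = 8
y(z) = 2 (y(z) = sqrt(4) = 2)
Q(a) = 2 + a**2 + 2*a (Q(a) = (a**2 + 2*a) + 2 = 2 + a**2 + 2*a)
(Q(2) + u(11, 3))**2 = ((2 + 2**2 + 2*2) + 9)**2 = ((2 + 4 + 4) + 9)**2 = (10 + 9)**2 = 19**2 = 361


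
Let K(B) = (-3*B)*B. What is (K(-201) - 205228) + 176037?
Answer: -150394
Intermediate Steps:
K(B) = -3*B²
(K(-201) - 205228) + 176037 = (-3*(-201)² - 205228) + 176037 = (-3*40401 - 205228) + 176037 = (-121203 - 205228) + 176037 = -326431 + 176037 = -150394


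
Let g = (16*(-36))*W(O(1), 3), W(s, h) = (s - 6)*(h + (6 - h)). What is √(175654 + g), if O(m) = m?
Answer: √192934 ≈ 439.24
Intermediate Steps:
W(s, h) = -36 + 6*s (W(s, h) = (-6 + s)*6 = -36 + 6*s)
g = 17280 (g = (16*(-36))*(-36 + 6*1) = -576*(-36 + 6) = -576*(-30) = 17280)
√(175654 + g) = √(175654 + 17280) = √192934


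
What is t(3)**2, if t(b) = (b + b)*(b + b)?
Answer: 1296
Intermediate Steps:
t(b) = 4*b**2 (t(b) = (2*b)*(2*b) = 4*b**2)
t(3)**2 = (4*3**2)**2 = (4*9)**2 = 36**2 = 1296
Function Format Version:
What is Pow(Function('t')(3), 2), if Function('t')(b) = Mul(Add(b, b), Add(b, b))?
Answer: 1296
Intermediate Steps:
Function('t')(b) = Mul(4, Pow(b, 2)) (Function('t')(b) = Mul(Mul(2, b), Mul(2, b)) = Mul(4, Pow(b, 2)))
Pow(Function('t')(3), 2) = Pow(Mul(4, Pow(3, 2)), 2) = Pow(Mul(4, 9), 2) = Pow(36, 2) = 1296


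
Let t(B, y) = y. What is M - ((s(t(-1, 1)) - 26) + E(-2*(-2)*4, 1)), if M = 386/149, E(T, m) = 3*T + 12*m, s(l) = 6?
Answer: -5574/149 ≈ -37.409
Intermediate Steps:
M = 386/149 (M = 386*(1/149) = 386/149 ≈ 2.5906)
M - ((s(t(-1, 1)) - 26) + E(-2*(-2)*4, 1)) = 386/149 - ((6 - 26) + (3*(-2*(-2)*4) + 12*1)) = 386/149 - (-20 + (3*(4*4) + 12)) = 386/149 - (-20 + (3*16 + 12)) = 386/149 - (-20 + (48 + 12)) = 386/149 - (-20 + 60) = 386/149 - 1*40 = 386/149 - 40 = -5574/149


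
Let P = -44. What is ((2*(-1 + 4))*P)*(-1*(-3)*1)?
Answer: -792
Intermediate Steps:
((2*(-1 + 4))*P)*(-1*(-3)*1) = ((2*(-1 + 4))*(-44))*(-1*(-3)*1) = ((2*3)*(-44))*(3*1) = (6*(-44))*3 = -264*3 = -792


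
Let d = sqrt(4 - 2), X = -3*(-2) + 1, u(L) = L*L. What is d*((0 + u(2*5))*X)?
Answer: 700*sqrt(2) ≈ 989.95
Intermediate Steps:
u(L) = L**2
X = 7 (X = 6 + 1 = 7)
d = sqrt(2) ≈ 1.4142
d*((0 + u(2*5))*X) = sqrt(2)*((0 + (2*5)**2)*7) = sqrt(2)*((0 + 10**2)*7) = sqrt(2)*((0 + 100)*7) = sqrt(2)*(100*7) = sqrt(2)*700 = 700*sqrt(2)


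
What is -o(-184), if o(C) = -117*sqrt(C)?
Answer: 234*I*sqrt(46) ≈ 1587.1*I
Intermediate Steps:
-o(-184) = -(-117)*sqrt(-184) = -(-117)*2*I*sqrt(46) = -(-234)*I*sqrt(46) = 234*I*sqrt(46)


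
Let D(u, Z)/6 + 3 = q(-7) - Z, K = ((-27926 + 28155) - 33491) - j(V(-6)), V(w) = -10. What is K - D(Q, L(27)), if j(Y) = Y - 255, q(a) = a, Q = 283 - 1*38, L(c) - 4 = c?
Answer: -32751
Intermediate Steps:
L(c) = 4 + c
Q = 245 (Q = 283 - 38 = 245)
j(Y) = -255 + Y
K = -32997 (K = ((-27926 + 28155) - 33491) - (-255 - 10) = (229 - 33491) - 1*(-265) = -33262 + 265 = -32997)
D(u, Z) = -60 - 6*Z (D(u, Z) = -18 + 6*(-7 - Z) = -18 + (-42 - 6*Z) = -60 - 6*Z)
K - D(Q, L(27)) = -32997 - (-60 - 6*(4 + 27)) = -32997 - (-60 - 6*31) = -32997 - (-60 - 186) = -32997 - 1*(-246) = -32997 + 246 = -32751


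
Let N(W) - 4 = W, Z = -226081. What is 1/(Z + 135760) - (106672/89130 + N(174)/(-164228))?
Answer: -43913132212501/36724623071290 ≈ -1.1957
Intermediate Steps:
N(W) = 4 + W
1/(Z + 135760) - (106672/89130 + N(174)/(-164228)) = 1/(-226081 + 135760) - (106672/89130 + (4 + 174)/(-164228)) = 1/(-90321) - (106672*(1/89130) + 178*(-1/164228)) = -1/90321 - (53336/44565 - 89/82114) = -1/90321 - 1*4375666019/3659410410 = -1/90321 - 4375666019/3659410410 = -43913132212501/36724623071290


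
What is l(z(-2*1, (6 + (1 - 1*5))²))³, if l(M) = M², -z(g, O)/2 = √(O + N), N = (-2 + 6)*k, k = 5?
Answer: 884736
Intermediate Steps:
N = 20 (N = (-2 + 6)*5 = 4*5 = 20)
z(g, O) = -2*√(20 + O) (z(g, O) = -2*√(O + 20) = -2*√(20 + O))
l(z(-2*1, (6 + (1 - 1*5))²))³ = ((-2*√(20 + (6 + (1 - 1*5))²))²)³ = ((-2*√(20 + (6 + (1 - 5))²))²)³ = ((-2*√(20 + (6 - 4)²))²)³ = ((-2*√(20 + 2²))²)³ = ((-2*√(20 + 4))²)³ = ((-4*√6)²)³ = 96³ = 884736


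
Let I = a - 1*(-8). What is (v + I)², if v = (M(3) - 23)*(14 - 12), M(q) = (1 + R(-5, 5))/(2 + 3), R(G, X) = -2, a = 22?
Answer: 6724/25 ≈ 268.96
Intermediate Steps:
M(q) = -⅕ (M(q) = (1 - 2)/(2 + 3) = -1/5 = -1*⅕ = -⅕)
I = 30 (I = 22 - 1*(-8) = 22 + 8 = 30)
v = -232/5 (v = (-⅕ - 23)*(14 - 12) = -116/5*2 = -232/5 ≈ -46.400)
(v + I)² = (-232/5 + 30)² = (-82/5)² = 6724/25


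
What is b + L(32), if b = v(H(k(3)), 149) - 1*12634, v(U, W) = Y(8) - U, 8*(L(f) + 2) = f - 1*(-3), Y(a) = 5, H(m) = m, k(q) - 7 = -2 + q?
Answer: -101077/8 ≈ -12635.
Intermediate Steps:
k(q) = 5 + q (k(q) = 7 + (-2 + q) = 5 + q)
L(f) = -13/8 + f/8 (L(f) = -2 + (f - 1*(-3))/8 = -2 + (f + 3)/8 = -2 + (3 + f)/8 = -2 + (3/8 + f/8) = -13/8 + f/8)
v(U, W) = 5 - U
b = -12637 (b = (5 - (5 + 3)) - 1*12634 = (5 - 1*8) - 12634 = (5 - 8) - 12634 = -3 - 12634 = -12637)
b + L(32) = -12637 + (-13/8 + (⅛)*32) = -12637 + (-13/8 + 4) = -12637 + 19/8 = -101077/8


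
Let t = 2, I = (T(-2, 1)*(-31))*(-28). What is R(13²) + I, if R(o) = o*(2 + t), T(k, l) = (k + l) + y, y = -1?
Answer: -1060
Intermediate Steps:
T(k, l) = -1 + k + l (T(k, l) = (k + l) - 1 = -1 + k + l)
I = -1736 (I = ((-1 - 2 + 1)*(-31))*(-28) = -2*(-31)*(-28) = 62*(-28) = -1736)
R(o) = 4*o (R(o) = o*(2 + 2) = o*4 = 4*o)
R(13²) + I = 4*13² - 1736 = 4*169 - 1736 = 676 - 1736 = -1060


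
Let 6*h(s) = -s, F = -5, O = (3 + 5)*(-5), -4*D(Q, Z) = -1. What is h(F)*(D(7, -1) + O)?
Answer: -265/8 ≈ -33.125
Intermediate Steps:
D(Q, Z) = ¼ (D(Q, Z) = -¼*(-1) = ¼)
O = -40 (O = 8*(-5) = -40)
h(s) = -s/6 (h(s) = (-s)/6 = -s/6)
h(F)*(D(7, -1) + O) = (-⅙*(-5))*(¼ - 40) = (⅚)*(-159/4) = -265/8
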